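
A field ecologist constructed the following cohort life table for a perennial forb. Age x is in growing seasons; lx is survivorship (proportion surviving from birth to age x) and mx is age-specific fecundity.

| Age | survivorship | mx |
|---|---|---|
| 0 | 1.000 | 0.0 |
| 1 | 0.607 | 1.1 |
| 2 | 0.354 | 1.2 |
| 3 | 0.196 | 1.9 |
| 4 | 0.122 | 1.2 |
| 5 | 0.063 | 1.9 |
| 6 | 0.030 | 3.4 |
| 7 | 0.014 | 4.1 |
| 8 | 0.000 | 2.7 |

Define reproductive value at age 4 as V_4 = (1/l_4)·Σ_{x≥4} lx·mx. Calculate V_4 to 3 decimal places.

lx·mx for x ≥ 4: 0.1464, 0.1197, 0.102, 0.0574, 0 → sum = 0.4255
V_4 = 0.4255 / l_4 = 0.4255 / 0.122 = 3.487705… → 3.488

3.488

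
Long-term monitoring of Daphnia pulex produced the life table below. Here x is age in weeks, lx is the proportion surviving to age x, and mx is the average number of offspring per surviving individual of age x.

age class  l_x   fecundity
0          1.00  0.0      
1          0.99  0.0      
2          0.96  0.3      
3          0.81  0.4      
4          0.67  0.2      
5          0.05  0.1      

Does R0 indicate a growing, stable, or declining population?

declining

R0 = Σ lx·mx = 0 + 0 + 0.288 + 0.324 + 0.134 + 0.005 = 0.751
R0 < 1, so the population is declining.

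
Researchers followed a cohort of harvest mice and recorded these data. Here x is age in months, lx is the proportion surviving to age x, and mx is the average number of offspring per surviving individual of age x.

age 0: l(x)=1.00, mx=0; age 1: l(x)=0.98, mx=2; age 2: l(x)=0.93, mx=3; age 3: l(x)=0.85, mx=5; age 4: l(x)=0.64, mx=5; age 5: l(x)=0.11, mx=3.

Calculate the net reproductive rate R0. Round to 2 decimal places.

lx·mx by age: 0, 1.96, 2.79, 4.25, 3.2, 0.33
R0 = Σ lx·mx = 12.53 → 12.53

12.53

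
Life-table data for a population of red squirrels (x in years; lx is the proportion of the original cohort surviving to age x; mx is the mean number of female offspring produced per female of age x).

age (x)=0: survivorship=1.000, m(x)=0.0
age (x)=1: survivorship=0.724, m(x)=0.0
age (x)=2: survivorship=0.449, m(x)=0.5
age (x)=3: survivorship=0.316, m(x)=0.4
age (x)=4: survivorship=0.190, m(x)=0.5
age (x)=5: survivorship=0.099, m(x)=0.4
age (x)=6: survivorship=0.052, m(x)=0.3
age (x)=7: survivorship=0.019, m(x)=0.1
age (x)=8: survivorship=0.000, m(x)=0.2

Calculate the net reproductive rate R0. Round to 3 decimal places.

lx·mx by age: 0, 0, 0.2245, 0.1264, 0.095, 0.0396, 0.0156, 0.0019, 0
R0 = Σ lx·mx = 0.503 → 0.503

0.503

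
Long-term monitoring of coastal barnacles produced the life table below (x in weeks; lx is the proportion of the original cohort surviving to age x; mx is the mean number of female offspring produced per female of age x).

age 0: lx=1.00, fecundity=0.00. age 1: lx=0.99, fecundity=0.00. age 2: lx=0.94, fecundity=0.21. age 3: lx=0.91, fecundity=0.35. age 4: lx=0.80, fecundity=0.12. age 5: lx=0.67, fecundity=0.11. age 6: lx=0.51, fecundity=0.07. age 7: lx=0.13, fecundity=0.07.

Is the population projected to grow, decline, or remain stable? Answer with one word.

declining

R0 = Σ lx·mx = 0 + 0 + 0.1974 + 0.3185 + 0.096 + 0.0737 + 0.0357 + 0.0091 = 0.7304
R0 < 1, so the population is declining.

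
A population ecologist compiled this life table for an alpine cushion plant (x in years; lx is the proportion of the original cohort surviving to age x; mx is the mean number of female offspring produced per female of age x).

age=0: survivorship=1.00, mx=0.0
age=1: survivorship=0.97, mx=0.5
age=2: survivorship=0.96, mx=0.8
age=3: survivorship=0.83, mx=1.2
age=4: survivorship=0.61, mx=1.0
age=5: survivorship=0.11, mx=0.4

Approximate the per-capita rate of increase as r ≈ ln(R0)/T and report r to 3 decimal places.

0.403

R0 = Σ lx·mx = 0 + 0.485 + 0.768 + 0.996 + 0.61 + 0.044 = 2.903
Σ x·lx·mx = 7.669; T = 7.669/2.903 = 2.64175…
r ≈ ln(R0)/T = ln(2.903)/2.64175… = 0.40342… → 0.403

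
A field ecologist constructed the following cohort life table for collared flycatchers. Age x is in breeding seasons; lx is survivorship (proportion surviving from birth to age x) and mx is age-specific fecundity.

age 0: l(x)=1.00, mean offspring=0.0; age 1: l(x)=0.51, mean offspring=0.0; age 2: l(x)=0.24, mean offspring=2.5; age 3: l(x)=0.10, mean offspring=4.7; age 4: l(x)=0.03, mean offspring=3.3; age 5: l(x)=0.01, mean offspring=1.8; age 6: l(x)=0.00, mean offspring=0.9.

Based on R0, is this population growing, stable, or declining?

growing

R0 = Σ lx·mx = 0 + 0 + 0.6 + 0.47 + 0.099 + 0.018 + 0 = 1.187
R0 > 1, so the population is growing.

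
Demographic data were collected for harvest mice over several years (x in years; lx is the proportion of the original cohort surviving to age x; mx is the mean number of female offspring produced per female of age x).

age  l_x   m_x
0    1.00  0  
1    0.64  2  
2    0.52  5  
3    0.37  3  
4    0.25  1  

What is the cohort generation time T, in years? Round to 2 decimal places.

2.06

lx·mx: 0, 1.28, 2.6, 1.11, 0.25 → R0 = 5.24
x·lx·mx: 0, 1.28, 5.2, 3.33, 1 → Σ = 10.81
T = 10.81 / 5.24 = 2.062977… → 2.06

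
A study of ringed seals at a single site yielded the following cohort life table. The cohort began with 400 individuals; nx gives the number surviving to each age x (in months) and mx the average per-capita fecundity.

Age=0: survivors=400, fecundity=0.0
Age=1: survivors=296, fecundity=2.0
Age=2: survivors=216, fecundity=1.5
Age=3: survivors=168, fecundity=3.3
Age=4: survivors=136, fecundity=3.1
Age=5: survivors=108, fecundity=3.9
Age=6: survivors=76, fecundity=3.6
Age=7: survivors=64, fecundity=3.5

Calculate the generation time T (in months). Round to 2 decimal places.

3.52

lx = nx/n0 = nx/400: 1, 0.74, 0.54, 0.42, 0.34, 0.27, 0.19, 0.16
lx·mx: 0, 1.48, 0.81, 1.386, 1.054, 1.053, 0.684, 0.56 → R0 = 7.027
x·lx·mx: 0, 1.48, 1.62, 4.158, 4.216, 5.265, 4.104, 3.92 → Σ = 24.763
T = 24.763 / 7.027 = 3.523979… → 3.52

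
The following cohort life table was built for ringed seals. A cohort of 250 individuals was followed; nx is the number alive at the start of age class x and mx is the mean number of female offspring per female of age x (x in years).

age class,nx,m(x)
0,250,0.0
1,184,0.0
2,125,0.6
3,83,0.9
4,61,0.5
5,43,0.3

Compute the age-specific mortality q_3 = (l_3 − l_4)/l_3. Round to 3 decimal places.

lx = nx/n0 = nx/250: 1, 0.736, 0.5, 0.332, 0.244, 0.172
q_3 = (l_3 − l_4) / l_3 = (0.332 − 0.244) / 0.332
     = 0.088 / 0.332 = 0.26506… → 0.265

0.265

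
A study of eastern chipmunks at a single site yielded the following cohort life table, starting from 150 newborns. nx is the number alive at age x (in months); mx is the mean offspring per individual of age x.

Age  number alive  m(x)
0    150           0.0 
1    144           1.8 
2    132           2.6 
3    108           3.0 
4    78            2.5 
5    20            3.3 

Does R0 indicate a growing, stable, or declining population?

growing

lx = nx/n0 = nx/150: 1, 0.96, 0.88, 0.72, 0.52, 0.13333…
R0 = Σ lx·mx = 0 + 1.728 + 2.288 + 2.16 + 1.3 + 0.44… = 7.916…
R0 > 1, so the population is growing.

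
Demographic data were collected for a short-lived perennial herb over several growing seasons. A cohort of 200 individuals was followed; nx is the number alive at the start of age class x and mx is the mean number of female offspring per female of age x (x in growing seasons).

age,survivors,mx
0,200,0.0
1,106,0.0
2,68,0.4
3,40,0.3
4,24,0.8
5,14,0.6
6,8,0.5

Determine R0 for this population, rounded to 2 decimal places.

0.35

lx = nx/n0 = nx/200: 1, 0.53, 0.34, 0.2, 0.12, 0.07, 0.04
lx·mx by age: 0, 0, 0.136, 0.06, 0.096, 0.042, 0.02
R0 = Σ lx·mx = 0.354 → 0.35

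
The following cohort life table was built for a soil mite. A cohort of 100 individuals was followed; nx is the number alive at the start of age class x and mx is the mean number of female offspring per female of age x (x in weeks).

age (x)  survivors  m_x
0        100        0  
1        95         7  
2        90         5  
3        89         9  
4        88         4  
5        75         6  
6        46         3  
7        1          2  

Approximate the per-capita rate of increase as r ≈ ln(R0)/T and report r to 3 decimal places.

1.132

lx = nx/n0 = nx/100: 1, 0.95, 0.9, 0.89, 0.88, 0.75, 0.46, 0.01
R0 = Σ lx·mx = 0 + 6.65 + 4.5 + 8.01 + 3.52 + 4.5 + 1.38 + 0.02 = 28.58
Σ x·lx·mx = 84.68; T = 84.68/28.58 = 2.96291…
r ≈ ln(R0)/T = ln(28.58)/2.96291… = 1.13156… → 1.132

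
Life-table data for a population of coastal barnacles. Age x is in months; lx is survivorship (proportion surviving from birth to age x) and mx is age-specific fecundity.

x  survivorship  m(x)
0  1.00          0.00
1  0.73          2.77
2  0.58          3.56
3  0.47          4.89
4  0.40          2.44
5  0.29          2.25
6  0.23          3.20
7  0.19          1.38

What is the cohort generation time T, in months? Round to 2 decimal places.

lx·mx: 0, 2.0221, 2.0648, 2.2983, 0.976, 0.6525, 0.736, 0.2622 → R0 = 9.0119
x·lx·mx: 0, 2.0221, 4.1296, 6.8949, 3.904, 3.2625, 4.416, 1.8354 → Σ = 26.4645
T = 26.4645 / 9.0119 = 2.936617… → 2.94

2.94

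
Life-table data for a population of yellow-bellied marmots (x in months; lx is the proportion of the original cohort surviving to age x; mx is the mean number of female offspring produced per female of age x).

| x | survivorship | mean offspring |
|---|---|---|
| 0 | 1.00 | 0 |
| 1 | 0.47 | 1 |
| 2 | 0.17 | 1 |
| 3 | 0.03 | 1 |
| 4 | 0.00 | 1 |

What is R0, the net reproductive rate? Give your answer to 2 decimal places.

lx·mx by age: 0, 0.47, 0.17, 0.03, 0
R0 = Σ lx·mx = 0.67 → 0.67

0.67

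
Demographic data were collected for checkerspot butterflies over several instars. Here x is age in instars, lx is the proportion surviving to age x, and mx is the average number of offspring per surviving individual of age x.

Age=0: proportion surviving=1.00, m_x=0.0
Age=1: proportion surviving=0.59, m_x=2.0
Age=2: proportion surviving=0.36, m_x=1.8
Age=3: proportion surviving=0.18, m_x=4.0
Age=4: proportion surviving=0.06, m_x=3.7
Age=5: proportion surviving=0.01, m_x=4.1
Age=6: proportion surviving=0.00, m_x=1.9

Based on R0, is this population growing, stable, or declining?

growing

R0 = Σ lx·mx = 0 + 1.18 + 0.648 + 0.72 + 0.222 + 0.041 + 0 = 2.811
R0 > 1, so the population is growing.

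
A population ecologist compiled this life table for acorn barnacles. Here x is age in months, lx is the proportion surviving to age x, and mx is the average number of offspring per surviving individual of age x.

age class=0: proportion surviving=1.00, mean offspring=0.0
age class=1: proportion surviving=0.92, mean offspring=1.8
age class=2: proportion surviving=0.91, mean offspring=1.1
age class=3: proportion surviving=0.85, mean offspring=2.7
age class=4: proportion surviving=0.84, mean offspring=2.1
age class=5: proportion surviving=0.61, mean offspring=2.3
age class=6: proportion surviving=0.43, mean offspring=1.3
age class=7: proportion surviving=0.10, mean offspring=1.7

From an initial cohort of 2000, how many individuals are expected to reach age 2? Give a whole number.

1820

Expected survivors = N0 · l_2 = 2000 × 0.91 = 1820 → 1820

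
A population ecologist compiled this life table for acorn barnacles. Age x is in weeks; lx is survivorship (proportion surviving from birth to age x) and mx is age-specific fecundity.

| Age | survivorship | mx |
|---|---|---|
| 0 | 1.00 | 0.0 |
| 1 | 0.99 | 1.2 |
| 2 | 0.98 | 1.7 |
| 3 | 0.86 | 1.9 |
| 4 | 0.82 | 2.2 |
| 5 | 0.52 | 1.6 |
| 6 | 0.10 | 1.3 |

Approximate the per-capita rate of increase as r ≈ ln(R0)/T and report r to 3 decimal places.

R0 = Σ lx·mx = 0 + 1.188 + 1.666 + 1.634 + 1.804 + 0.832 + 0.13 = 7.254
Σ x·lx·mx = 21.578; T = 21.578/7.254 = 2.97463…
r ≈ ln(R0)/T = ln(7.254)/2.97463… = 0.66615… → 0.666

0.666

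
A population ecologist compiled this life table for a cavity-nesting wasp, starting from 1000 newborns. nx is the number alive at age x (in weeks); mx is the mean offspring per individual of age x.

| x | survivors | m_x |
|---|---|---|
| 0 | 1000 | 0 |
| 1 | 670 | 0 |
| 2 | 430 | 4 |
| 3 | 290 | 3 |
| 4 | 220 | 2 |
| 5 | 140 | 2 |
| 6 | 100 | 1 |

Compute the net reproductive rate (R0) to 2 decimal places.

3.41

lx = nx/n0 = nx/1000: 1, 0.67, 0.43, 0.29, 0.22, 0.14, 0.1
lx·mx by age: 0, 0, 1.72, 0.87, 0.44, 0.28, 0.1
R0 = Σ lx·mx = 3.41 → 3.41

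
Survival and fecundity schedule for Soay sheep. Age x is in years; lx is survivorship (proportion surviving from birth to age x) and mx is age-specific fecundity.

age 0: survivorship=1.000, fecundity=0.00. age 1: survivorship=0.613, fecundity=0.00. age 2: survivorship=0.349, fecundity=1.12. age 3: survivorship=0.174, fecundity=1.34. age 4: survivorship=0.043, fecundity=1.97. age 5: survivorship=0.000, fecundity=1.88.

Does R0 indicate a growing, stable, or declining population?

R0 = Σ lx·mx = 0 + 0 + 0.39088 + 0.23316 + 0.08471 + 0 = 0.70875
R0 < 1, so the population is declining.

declining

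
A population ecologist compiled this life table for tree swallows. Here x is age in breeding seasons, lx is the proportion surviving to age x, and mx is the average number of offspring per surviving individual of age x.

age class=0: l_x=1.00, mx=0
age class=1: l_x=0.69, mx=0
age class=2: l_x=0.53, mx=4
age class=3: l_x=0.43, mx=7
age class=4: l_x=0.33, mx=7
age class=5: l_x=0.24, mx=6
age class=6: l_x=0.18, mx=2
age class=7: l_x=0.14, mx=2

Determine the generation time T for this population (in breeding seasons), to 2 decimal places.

3.55

lx·mx: 0, 0, 2.12, 3.01, 2.31, 1.44, 0.36, 0.28 → R0 = 9.52
x·lx·mx: 0, 0, 4.24, 9.03, 9.24, 7.2, 2.16, 1.96 → Σ = 33.83
T = 33.83 / 9.52 = 3.553571… → 3.55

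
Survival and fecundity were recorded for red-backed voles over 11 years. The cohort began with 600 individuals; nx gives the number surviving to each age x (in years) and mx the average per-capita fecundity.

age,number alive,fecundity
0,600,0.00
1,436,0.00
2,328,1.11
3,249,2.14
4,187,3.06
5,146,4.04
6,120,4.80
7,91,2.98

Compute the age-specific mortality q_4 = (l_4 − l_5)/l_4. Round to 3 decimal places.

0.219

lx = nx/n0 = nx/600: 1, 0.72667…, 0.54667…, 0.415, 0.31167…, 0.24333…, 0.2, 0.15167…
q_4 = (l_4 − l_5) / l_4 = (0.311667… − 0.243333…) / 0.311667…
     = 0.068333… / 0.311667… = 0.219251… → 0.219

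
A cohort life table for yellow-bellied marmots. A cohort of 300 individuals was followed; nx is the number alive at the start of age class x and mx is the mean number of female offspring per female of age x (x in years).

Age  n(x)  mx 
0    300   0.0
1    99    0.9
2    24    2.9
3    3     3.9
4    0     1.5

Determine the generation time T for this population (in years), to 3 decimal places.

1.546

lx = nx/n0 = nx/300: 1, 0.33, 0.08, 0.01, 0
lx·mx: 0, 0.297, 0.232, 0.039, 0 → R0 = 0.568
x·lx·mx: 0, 0.297, 0.464, 0.117, 0 → Σ = 0.878
T = 0.878 / 0.568 = 1.545775… → 1.546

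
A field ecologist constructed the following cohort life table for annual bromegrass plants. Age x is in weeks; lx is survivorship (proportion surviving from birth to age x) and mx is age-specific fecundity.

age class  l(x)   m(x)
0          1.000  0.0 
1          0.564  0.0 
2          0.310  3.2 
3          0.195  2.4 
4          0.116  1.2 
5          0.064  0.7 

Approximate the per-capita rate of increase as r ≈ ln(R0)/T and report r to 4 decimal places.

R0 = Σ lx·mx = 0 + 0 + 0.992 + 0.468 + 0.1392 + 0.0448 = 1.644
Σ x·lx·mx = 4.1688; T = 4.1688/1.644 = 2.53577…
r ≈ ln(R0)/T = ln(1.644)/2.53577… = 0.196048… → 0.1960

0.1960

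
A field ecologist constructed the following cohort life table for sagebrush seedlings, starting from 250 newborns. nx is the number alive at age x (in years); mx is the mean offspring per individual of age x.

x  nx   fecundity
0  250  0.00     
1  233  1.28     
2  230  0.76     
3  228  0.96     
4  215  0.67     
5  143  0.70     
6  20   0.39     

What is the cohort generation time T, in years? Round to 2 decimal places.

2.57

lx = nx/n0 = nx/250: 1, 0.932, 0.92, 0.912, 0.86, 0.572, 0.08
lx·mx: 0, 1.19296, 0.6992, 0.87552, 0.5762, 0.4004, 0.0312 → R0 = 3.77548
x·lx·mx: 0, 1.19296, 1.3984, 2.62656, 2.3048, 2.002, 0.1872 → Σ = 9.71192
T = 9.71192 / 3.77548 = 2.572367… → 2.57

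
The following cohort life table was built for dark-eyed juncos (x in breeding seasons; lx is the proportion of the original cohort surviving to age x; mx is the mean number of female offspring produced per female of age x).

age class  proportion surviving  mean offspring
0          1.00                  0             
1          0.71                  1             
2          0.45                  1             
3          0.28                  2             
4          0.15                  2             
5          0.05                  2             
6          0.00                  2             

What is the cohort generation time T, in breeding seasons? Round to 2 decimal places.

2.35

lx·mx: 0, 0.71, 0.45, 0.56, 0.3, 0.1, 0 → R0 = 2.12
x·lx·mx: 0, 0.71, 0.9, 1.68, 1.2, 0.5, 0 → Σ = 4.99
T = 4.99 / 2.12 = 2.353774… → 2.35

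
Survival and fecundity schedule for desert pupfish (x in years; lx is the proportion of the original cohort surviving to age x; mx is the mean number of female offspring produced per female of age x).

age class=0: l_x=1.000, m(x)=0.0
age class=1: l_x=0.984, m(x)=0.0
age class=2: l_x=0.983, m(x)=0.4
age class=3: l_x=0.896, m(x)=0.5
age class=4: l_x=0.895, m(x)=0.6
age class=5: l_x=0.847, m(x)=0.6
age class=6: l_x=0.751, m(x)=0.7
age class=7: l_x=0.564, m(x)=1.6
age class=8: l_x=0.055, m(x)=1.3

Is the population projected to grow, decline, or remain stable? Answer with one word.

R0 = Σ lx·mx = 0 + 0 + 0.3932 + 0.448 + 0.537 + 0.5082 + 0.5257 + 0.9024 + 0.0715 = 3.386
R0 > 1, so the population is growing.

growing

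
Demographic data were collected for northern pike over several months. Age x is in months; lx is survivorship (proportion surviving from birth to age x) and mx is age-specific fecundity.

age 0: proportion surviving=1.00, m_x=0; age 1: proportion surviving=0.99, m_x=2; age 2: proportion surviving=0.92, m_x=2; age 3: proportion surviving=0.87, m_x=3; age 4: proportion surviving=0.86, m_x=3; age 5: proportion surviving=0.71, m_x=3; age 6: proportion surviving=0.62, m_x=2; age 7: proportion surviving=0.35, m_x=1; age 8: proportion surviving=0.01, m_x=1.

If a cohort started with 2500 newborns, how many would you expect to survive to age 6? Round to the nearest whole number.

Expected survivors = N0 · l_6 = 2500 × 0.62 = 1550 → 1550

1550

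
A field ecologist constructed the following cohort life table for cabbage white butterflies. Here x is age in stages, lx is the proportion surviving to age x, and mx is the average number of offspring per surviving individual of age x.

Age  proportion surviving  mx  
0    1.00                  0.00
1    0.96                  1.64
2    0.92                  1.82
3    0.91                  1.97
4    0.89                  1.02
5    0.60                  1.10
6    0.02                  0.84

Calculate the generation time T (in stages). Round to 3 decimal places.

lx·mx: 0, 1.5744, 1.6744, 1.7927, 0.9078, 0.66, 0.0168 → R0 = 6.6261
x·lx·mx: 0, 1.5744, 3.3488, 5.3781, 3.6312, 3.3, 0.1008 → Σ = 17.3333
T = 17.3333 / 6.6261 = 2.615913… → 2.616

2.616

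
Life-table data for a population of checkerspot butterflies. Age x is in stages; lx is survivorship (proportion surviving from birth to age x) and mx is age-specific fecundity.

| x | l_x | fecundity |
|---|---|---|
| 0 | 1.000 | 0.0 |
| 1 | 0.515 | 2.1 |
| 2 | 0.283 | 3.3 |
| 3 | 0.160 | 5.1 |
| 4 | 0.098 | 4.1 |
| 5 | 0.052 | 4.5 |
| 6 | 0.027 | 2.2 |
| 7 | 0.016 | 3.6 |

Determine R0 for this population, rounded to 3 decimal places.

lx·mx by age: 0, 1.0815, 0.9339, 0.816, 0.4018, 0.234, 0.0594, 0.0576
R0 = Σ lx·mx = 3.5842 → 3.584

3.584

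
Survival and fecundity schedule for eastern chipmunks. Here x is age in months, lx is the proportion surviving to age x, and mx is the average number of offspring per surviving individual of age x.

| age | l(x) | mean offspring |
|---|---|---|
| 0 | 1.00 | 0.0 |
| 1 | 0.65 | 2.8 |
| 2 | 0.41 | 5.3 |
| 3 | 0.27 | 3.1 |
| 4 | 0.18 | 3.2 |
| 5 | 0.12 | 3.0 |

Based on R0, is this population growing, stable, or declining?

R0 = Σ lx·mx = 0 + 1.82 + 2.173 + 0.837 + 0.576 + 0.36 = 5.766
R0 > 1, so the population is growing.

growing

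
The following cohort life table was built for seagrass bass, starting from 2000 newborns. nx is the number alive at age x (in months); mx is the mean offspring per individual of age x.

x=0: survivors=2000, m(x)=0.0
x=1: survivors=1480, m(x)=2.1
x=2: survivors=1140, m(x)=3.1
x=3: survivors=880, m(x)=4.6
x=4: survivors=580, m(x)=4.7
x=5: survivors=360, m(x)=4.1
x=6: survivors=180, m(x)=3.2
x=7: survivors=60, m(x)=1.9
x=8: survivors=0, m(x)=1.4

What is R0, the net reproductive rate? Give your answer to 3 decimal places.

7.791

lx = nx/n0 = nx/2000: 1, 0.74, 0.57, 0.44, 0.29, 0.18, 0.09, 0.03, 0
lx·mx by age: 0, 1.554, 1.767, 2.024, 1.363, 0.738, 0.288, 0.057, 0
R0 = Σ lx·mx = 7.791 → 7.791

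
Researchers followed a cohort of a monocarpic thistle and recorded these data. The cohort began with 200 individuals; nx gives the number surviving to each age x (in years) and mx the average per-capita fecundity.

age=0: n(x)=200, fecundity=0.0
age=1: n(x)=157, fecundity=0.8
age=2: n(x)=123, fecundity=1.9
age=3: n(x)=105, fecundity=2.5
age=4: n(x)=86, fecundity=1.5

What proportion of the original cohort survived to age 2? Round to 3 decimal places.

l_2 = n_2/n_0 = 123/200 = 0.615 → 0.615

0.615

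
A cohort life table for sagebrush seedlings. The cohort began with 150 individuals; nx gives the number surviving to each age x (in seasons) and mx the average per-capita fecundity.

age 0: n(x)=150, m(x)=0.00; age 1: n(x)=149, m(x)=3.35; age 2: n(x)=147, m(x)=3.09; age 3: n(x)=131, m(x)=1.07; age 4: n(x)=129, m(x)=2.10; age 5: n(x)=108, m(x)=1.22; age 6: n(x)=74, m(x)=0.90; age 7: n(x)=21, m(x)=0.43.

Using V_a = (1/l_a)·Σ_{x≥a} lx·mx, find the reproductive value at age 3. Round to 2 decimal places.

4.72

lx = nx/n0 = nx/150: 1, 0.99333…, 0.98, 0.87333…, 0.86, 0.72, 0.49333…, 0.14
lx·mx for x ≥ 3: 0.934467…, 1.806, 0.8784, 0.444…, 0.0602 → sum = 4.123067…
V_3 = 4.123067… / l_3 = 4.123067… / 0.873333… = 4.721069… → 4.72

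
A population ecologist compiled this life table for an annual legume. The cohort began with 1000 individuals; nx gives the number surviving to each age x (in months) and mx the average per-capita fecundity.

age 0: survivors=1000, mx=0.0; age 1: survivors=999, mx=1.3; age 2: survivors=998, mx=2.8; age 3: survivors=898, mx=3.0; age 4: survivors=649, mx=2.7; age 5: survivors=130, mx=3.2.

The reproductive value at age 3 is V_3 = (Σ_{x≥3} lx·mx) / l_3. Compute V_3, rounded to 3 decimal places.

lx = nx/n0 = nx/1000: 1, 0.999, 0.998, 0.898, 0.649, 0.13
lx·mx for x ≥ 3: 2.694, 1.7523, 0.416 → sum = 4.8623
V_3 = 4.8623 / l_3 = 4.8623 / 0.898 = 5.414588… → 5.415

5.415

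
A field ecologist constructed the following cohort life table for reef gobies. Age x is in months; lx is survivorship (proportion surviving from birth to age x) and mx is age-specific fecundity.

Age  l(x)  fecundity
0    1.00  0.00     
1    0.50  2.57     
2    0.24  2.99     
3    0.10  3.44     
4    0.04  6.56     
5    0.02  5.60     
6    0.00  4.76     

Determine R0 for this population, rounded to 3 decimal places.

lx·mx by age: 0, 1.285, 0.7176, 0.344, 0.2624, 0.112, 0
R0 = Σ lx·mx = 2.721 → 2.721

2.721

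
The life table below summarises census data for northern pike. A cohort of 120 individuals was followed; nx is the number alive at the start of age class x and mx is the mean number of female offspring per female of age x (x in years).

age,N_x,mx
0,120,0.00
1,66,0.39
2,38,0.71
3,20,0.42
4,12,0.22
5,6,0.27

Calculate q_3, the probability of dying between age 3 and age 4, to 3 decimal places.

0.400

lx = nx/n0 = nx/120: 1, 0.55, 0.31667…, 0.16667…, 0.1, 0.05
q_3 = (l_3 − l_4) / l_3 = (0.166667… − 0.1) / 0.166667…
     = 0.066667… / 0.166667… = 0.4… → 0.400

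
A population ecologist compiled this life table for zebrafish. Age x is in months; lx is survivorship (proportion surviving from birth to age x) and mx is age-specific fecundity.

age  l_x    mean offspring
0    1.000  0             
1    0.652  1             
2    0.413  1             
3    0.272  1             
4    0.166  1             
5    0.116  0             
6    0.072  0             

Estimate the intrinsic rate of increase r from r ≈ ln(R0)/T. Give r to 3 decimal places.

0.207

R0 = Σ lx·mx = 0 + 0.652 + 0.413 + 0.272 + 0.166 + 0 + 0 = 1.503
Σ x·lx·mx = 2.958; T = 2.958/1.503 = 1.96806…
r ≈ ln(R0)/T = ln(1.503)/1.96806… = 0.20704… → 0.207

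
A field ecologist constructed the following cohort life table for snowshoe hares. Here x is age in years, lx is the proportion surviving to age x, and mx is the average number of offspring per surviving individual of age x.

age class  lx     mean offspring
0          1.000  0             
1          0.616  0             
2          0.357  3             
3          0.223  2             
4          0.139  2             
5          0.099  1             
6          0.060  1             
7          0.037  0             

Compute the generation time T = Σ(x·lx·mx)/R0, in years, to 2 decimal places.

lx·mx: 0, 0, 1.071, 0.446, 0.278, 0.099, 0.06, 0 → R0 = 1.954
x·lx·mx: 0, 0, 2.142, 1.338, 1.112, 0.495, 0.36, 0 → Σ = 5.447
T = 5.447 / 1.954 = 2.787615… → 2.79

2.79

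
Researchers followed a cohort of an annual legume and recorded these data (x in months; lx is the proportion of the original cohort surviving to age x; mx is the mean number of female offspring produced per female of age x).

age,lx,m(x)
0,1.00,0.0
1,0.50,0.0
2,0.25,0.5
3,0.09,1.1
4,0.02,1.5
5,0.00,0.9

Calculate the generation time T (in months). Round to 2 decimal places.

2.63

lx·mx: 0, 0, 0.125, 0.099, 0.03, 0 → R0 = 0.254
x·lx·mx: 0, 0, 0.25, 0.297, 0.12, 0 → Σ = 0.667
T = 0.667 / 0.254 = 2.625984… → 2.63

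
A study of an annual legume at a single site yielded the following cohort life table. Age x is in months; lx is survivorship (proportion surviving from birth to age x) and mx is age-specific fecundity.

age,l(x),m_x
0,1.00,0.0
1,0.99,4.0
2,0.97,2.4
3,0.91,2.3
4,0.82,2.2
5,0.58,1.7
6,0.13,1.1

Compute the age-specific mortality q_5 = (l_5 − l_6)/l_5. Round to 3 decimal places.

q_5 = (l_5 − l_6) / l_5 = (0.58 − 0.13) / 0.58
     = 0.45 / 0.58 = 0.775862… → 0.776

0.776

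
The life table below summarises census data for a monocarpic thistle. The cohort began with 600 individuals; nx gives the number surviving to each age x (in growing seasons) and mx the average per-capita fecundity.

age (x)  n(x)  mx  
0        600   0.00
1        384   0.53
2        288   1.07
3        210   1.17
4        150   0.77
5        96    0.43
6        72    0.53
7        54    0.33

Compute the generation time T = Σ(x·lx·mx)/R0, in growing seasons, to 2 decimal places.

lx = nx/n0 = nx/600: 1, 0.64, 0.48, 0.35, 0.25, 0.16, 0.12, 0.09
lx·mx: 0, 0.3392, 0.5136, 0.4095, 0.1925, 0.0688, 0.0636, 0.0297 → R0 = 1.6169
x·lx·mx: 0, 0.3392, 1.0272, 1.2285, 0.77, 0.344, 0.3816, 0.2079 → Σ = 4.2984
T = 4.2984 / 1.6169 = 2.65842… → 2.66

2.66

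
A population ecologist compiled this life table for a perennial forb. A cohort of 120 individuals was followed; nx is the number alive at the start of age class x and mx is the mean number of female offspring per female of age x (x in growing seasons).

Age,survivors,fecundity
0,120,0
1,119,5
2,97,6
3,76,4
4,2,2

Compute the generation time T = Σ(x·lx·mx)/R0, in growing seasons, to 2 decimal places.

lx = nx/n0 = nx/120: 1, 0.99167…, 0.80833…, 0.63333…, 0.01667…
lx·mx: 0, 4.958333…, 4.85…, 2.533333…, 0.033333… → R0 = 12.375…
x·lx·mx: 0, 4.958333…, 9.7…, 7.6…, 0.133333… → Σ = 22.391667…
T = 22.391667… / 12.375… = 1.809428… → 1.81

1.81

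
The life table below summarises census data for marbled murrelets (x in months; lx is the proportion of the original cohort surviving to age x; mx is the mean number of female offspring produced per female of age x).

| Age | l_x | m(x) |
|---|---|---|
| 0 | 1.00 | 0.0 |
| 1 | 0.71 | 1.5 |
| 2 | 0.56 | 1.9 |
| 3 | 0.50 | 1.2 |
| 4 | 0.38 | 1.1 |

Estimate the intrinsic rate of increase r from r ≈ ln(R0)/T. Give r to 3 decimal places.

R0 = Σ lx·mx = 0 + 1.065 + 1.064 + 0.6 + 0.418 = 3.147
Σ x·lx·mx = 6.665; T = 6.665/3.147 = 2.11789…
r ≈ ln(R0)/T = ln(3.147)/2.11789… = 0.54132… → 0.541

0.541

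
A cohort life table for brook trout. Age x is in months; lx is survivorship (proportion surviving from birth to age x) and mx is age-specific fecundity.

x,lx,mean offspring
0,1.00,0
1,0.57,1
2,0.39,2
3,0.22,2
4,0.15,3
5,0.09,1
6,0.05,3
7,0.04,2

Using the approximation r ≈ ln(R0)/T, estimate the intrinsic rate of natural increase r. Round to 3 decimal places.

0.336

R0 = Σ lx·mx = 0 + 0.57 + 0.78 + 0.44 + 0.45 + 0.09 + 0.15 + 0.08 = 2.56
Σ x·lx·mx = 7.16; T = 7.16/2.56 = 2.79688…
r ≈ ln(R0)/T = ln(2.56)/2.79688… = 0.33609… → 0.336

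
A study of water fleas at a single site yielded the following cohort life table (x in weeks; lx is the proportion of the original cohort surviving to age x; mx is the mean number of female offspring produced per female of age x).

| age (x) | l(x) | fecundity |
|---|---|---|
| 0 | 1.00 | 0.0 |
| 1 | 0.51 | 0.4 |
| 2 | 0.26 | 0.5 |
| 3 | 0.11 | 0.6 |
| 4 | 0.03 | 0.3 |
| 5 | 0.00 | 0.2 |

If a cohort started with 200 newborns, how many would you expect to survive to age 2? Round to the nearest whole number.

52

Expected survivors = N0 · l_2 = 200 × 0.26 = 52 → 52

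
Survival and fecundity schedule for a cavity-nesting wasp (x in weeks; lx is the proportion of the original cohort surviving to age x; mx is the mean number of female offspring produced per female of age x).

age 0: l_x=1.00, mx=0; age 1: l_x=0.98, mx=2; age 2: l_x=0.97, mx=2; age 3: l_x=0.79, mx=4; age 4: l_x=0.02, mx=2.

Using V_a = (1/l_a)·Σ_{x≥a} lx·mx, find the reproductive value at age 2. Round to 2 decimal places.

5.30

lx·mx for x ≥ 2: 1.94, 3.16, 0.04 → sum = 5.14
V_2 = 5.14 / l_2 = 5.14 / 0.97 = 5.298969… → 5.30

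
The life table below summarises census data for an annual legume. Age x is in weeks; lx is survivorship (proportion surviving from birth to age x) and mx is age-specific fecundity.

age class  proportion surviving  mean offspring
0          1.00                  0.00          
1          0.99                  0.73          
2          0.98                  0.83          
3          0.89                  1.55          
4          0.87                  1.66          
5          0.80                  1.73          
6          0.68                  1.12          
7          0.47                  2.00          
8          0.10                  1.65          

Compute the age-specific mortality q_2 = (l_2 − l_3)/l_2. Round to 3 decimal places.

q_2 = (l_2 − l_3) / l_2 = (0.98 − 0.89) / 0.98
     = 0.09 / 0.98 = 0.091837… → 0.092

0.092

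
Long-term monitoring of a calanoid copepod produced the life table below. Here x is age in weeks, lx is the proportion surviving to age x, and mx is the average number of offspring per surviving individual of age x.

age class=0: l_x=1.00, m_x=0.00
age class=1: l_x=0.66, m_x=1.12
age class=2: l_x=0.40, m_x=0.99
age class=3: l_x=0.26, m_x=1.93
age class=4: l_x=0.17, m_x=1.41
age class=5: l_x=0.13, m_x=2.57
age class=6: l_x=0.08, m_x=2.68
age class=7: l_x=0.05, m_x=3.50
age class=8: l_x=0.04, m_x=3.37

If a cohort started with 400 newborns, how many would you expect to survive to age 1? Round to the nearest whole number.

264

Expected survivors = N0 · l_1 = 400 × 0.66 = 264 → 264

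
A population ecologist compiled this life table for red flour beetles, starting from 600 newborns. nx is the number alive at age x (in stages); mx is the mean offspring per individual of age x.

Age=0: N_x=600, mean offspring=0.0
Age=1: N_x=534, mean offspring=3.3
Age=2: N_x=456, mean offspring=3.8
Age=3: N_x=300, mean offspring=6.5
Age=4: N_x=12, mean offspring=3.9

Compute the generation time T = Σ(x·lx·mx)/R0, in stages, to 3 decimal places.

2.051

lx = nx/n0 = nx/600: 1, 0.89, 0.76, 0.5, 0.02
lx·mx: 0, 2.937, 2.888, 3.25, 0.078 → R0 = 9.153
x·lx·mx: 0, 2.937, 5.776, 9.75, 0.312 → Σ = 18.775
T = 18.775 / 9.153 = 2.05124… → 2.051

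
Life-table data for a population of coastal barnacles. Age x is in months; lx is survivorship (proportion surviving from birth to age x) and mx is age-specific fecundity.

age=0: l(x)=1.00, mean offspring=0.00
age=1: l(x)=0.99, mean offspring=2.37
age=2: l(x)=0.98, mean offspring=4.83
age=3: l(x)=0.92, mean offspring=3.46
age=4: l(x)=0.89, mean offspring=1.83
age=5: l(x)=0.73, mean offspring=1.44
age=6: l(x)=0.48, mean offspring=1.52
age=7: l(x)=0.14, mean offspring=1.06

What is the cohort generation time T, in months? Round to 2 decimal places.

lx·mx: 0, 2.3463, 4.7334, 3.1832, 1.6287, 1.0512, 0.7296, 0.1484 → R0 = 13.8208
x·lx·mx: 0, 2.3463, 9.4668, 9.5496, 6.5148, 5.256, 4.3776, 1.0388 → Σ = 38.5499
T = 38.5499 / 13.8208 = 2.789267… → 2.79

2.79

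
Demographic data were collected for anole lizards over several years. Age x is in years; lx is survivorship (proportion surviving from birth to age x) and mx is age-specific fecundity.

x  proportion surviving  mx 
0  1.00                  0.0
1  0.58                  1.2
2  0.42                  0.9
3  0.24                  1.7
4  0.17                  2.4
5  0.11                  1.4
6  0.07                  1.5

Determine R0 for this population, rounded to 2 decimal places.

2.15

lx·mx by age: 0, 0.696, 0.378, 0.408, 0.408, 0.154, 0.105
R0 = Σ lx·mx = 2.149 → 2.15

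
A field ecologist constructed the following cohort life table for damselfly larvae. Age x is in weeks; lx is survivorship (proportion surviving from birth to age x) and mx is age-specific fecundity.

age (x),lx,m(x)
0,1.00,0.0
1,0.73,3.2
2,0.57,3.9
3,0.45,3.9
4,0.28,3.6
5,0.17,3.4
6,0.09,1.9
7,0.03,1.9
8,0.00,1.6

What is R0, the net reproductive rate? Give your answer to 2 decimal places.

8.13

lx·mx by age: 0, 2.336, 2.223, 1.755, 1.008, 0.578, 0.171, 0.057, 0
R0 = Σ lx·mx = 8.128 → 8.13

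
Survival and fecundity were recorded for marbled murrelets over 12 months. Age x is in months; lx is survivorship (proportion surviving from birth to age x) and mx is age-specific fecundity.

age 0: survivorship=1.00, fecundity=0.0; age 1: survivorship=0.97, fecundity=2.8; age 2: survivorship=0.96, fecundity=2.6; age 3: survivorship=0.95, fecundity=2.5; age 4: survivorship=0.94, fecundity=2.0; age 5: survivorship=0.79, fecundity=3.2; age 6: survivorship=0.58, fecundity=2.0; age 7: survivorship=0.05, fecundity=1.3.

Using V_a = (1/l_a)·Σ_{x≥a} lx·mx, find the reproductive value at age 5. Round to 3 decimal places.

4.751

lx·mx for x ≥ 5: 2.528, 1.16, 0.065 → sum = 3.753
V_5 = 3.753 / l_5 = 3.753 / 0.79 = 4.750633… → 4.751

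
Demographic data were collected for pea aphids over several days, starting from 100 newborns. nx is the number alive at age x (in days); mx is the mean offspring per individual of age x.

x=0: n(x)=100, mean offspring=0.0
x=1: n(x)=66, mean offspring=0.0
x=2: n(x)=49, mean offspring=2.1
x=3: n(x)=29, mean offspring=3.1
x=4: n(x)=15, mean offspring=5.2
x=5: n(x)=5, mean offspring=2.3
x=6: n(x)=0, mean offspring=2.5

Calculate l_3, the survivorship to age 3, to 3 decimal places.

l_3 = n_3/n_0 = 29/100 = 0.29 → 0.290

0.290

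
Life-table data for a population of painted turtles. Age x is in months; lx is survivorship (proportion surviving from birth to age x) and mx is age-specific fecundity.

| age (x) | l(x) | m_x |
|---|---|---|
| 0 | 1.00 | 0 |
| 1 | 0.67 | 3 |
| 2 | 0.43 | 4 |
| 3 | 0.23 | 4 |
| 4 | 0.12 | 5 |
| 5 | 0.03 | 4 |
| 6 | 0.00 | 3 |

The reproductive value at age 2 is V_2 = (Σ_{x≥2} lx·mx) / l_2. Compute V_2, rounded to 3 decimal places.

lx·mx for x ≥ 2: 1.72, 0.92, 0.6, 0.12, 0 → sum = 3.36
V_2 = 3.36 / l_2 = 3.36 / 0.43 = 7.813953… → 7.814

7.814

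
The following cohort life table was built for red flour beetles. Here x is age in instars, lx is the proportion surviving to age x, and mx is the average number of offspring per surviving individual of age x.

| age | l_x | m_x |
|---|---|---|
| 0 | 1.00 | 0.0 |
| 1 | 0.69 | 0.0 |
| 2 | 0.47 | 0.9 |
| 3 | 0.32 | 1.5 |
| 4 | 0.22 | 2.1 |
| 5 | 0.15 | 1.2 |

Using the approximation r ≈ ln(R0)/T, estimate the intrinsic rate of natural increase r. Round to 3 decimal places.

R0 = Σ lx·mx = 0 + 0 + 0.423 + 0.48 + 0.462 + 0.18 = 1.545
Σ x·lx·mx = 5.034; T = 5.034/1.545 = 3.25825…
r ≈ ln(R0)/T = ln(1.545)/3.25825… = 0.13351… → 0.134

0.134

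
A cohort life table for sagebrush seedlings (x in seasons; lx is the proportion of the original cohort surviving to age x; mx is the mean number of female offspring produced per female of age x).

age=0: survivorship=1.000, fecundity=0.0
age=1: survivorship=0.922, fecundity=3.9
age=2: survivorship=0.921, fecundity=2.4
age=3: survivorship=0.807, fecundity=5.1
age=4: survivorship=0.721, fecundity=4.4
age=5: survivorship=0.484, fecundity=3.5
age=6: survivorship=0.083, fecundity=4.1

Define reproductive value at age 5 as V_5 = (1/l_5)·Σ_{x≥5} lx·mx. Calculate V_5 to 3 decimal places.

lx·mx for x ≥ 5: 1.694, 0.3403 → sum = 2.0343
V_5 = 2.0343 / l_5 = 2.0343 / 0.484 = 4.203099… → 4.203

4.203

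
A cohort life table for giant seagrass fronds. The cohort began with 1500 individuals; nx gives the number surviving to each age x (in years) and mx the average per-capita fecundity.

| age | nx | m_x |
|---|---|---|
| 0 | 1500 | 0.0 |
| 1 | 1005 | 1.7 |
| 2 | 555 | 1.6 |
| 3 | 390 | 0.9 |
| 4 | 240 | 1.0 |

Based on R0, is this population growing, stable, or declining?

growing

lx = nx/n0 = nx/1500: 1, 0.67, 0.37, 0.26, 0.16
R0 = Σ lx·mx = 0 + 1.139 + 0.592 + 0.234 + 0.16 = 2.125
R0 > 1, so the population is growing.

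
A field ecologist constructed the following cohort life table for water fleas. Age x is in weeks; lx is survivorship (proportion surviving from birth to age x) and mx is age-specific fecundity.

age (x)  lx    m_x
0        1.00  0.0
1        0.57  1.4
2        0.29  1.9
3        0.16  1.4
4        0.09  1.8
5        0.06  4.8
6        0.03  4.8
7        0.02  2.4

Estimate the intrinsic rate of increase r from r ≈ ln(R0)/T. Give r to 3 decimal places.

0.301

R0 = Σ lx·mx = 0 + 0.798 + 0.551 + 0.224 + 0.162 + 0.288 + 0.144 + 0.048 = 2.215
Σ x·lx·mx = 5.86; T = 5.86/2.215 = 2.6456…
r ≈ ln(R0)/T = ln(2.215)/2.6456… = 0.30059… → 0.301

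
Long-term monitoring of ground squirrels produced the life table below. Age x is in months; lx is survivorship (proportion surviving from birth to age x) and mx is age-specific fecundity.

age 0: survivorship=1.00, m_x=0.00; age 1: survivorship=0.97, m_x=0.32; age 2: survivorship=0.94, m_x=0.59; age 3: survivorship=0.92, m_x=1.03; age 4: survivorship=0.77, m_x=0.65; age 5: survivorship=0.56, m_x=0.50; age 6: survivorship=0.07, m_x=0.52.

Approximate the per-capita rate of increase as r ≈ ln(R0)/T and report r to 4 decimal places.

0.3225

R0 = Σ lx·mx = 0 + 0.3104 + 0.5546 + 0.9476 + 0.5005 + 0.28 + 0.0364 = 2.6295
Σ x·lx·mx = 7.8828; T = 7.8828/2.6295 = 2.99783…
r ≈ ln(R0)/T = ln(2.6295)/2.99783… = 0.322498… → 0.3225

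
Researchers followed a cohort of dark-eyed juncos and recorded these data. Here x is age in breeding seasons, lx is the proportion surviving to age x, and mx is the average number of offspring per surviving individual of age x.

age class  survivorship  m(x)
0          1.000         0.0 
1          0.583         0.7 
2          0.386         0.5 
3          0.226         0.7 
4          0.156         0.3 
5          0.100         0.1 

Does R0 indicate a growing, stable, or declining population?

R0 = Σ lx·mx = 0 + 0.4081 + 0.193 + 0.1582 + 0.0468 + 0.01 = 0.8161
R0 < 1, so the population is declining.

declining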